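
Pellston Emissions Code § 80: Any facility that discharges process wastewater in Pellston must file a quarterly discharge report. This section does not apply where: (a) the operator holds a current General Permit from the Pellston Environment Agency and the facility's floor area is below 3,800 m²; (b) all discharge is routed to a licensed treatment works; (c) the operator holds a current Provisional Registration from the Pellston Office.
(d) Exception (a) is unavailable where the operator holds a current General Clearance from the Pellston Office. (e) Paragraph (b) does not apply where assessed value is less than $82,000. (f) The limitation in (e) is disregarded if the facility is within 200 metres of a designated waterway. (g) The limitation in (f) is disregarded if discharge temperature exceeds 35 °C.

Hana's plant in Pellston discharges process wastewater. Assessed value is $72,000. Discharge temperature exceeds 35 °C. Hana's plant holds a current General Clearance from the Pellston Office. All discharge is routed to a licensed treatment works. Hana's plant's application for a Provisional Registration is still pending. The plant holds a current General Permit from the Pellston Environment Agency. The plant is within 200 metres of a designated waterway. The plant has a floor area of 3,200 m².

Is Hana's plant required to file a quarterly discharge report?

Yes — Hana's plant must file a quarterly discharge report.

Exception (a): a current General Permit is held; the facility's floor area is 3,200 m², below the 3,800 m² limit — every condition holds. However, paragraph (d) must be considered: (d) is engaged — a current General Clearance is held. Exception (a) does not apply.
Exception (b): discharge is routed to a licensed treatment works — every condition holds. But: (e) operates against (b): assessed value is $72,000, less than the $82,000 limit. (f) is triggered (the plant is within 200 m of a designated waterway), but is set aside by (g): (g) applies — discharge temperature exceeds 35 °C. (b) is therefore removed.
Exception (c) requires that the operator holds a current Provisional Registration from the Pellston Office; but no current Provisional Registration is held, so (c) is unavailable.
Every exception is unavailable, so the rule governs.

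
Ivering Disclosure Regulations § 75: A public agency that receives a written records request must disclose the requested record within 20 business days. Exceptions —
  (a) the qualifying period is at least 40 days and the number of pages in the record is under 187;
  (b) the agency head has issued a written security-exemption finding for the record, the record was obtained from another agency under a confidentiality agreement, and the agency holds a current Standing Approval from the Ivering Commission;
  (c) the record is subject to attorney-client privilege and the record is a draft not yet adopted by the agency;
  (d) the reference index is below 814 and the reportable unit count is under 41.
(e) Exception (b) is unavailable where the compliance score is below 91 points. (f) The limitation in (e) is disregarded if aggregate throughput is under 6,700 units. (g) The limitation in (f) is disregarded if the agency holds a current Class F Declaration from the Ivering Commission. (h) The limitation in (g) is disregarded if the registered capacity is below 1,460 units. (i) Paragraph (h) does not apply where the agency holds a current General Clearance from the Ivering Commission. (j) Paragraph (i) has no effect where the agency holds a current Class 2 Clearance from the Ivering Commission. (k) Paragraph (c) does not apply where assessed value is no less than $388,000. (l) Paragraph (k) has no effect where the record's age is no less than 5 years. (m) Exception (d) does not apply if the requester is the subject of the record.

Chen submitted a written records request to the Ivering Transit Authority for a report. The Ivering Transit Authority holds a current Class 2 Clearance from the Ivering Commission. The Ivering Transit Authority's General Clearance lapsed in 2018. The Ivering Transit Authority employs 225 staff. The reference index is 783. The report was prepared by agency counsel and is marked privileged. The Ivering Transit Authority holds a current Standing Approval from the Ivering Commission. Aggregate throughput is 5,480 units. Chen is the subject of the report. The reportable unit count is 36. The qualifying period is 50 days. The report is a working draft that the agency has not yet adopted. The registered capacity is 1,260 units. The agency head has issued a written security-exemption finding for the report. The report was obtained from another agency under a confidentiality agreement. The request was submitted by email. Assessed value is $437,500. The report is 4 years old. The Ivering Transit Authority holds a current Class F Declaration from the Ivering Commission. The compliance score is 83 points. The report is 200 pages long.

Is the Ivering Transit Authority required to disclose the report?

No — exception (b) applies; the Ivering Transit Authority is not required to disclose the report.

Exception (a) requires that the number of pages in the record is under 187; but the number of pages in the record is 200, not under 187, so (a) is unavailable.
Exception (b) is satisfied on its face — a written security-exemption finding has been issued; the report was obtained under a confidentiality agreement; a current Standing Approval is held. Considering the limiting provisions: (e) applies (the compliance score is 83 points, below the 91 points limit), but is overridden by (f): (f) operates against (e): aggregate throughput is 5,480 units, under the 6,700 units limit. (g) would limit (f) — a current Class F Declaration is held — but (h) sets (g) aside: (h) is engaged — the registered capacity is 1,260 units, below the 1,460 units limit. (i), which would lift (h), is not triggered — the General Clearance is not current. (b) remains available.
Exception (c)'s conditions are all satisfied: the report is privileged; the report is an unadopted draft. However, paragraphs (k)–(l) must be considered: (k) operates — assessed value is $437,500, meeting the $388,000 threshold. (l) is inapplicable (the record's age is 4 years, short of 5 years), so (k) stands. (c) is therefore removed.
Exception (d) is satisfied on its face — the reference index is 783, below the 814 limit; the reportable unit count is 36, under the 41 limit. However, paragraph (m) must be considered: (m) applies — Chen is the subject of the report. Exception (d) does not apply.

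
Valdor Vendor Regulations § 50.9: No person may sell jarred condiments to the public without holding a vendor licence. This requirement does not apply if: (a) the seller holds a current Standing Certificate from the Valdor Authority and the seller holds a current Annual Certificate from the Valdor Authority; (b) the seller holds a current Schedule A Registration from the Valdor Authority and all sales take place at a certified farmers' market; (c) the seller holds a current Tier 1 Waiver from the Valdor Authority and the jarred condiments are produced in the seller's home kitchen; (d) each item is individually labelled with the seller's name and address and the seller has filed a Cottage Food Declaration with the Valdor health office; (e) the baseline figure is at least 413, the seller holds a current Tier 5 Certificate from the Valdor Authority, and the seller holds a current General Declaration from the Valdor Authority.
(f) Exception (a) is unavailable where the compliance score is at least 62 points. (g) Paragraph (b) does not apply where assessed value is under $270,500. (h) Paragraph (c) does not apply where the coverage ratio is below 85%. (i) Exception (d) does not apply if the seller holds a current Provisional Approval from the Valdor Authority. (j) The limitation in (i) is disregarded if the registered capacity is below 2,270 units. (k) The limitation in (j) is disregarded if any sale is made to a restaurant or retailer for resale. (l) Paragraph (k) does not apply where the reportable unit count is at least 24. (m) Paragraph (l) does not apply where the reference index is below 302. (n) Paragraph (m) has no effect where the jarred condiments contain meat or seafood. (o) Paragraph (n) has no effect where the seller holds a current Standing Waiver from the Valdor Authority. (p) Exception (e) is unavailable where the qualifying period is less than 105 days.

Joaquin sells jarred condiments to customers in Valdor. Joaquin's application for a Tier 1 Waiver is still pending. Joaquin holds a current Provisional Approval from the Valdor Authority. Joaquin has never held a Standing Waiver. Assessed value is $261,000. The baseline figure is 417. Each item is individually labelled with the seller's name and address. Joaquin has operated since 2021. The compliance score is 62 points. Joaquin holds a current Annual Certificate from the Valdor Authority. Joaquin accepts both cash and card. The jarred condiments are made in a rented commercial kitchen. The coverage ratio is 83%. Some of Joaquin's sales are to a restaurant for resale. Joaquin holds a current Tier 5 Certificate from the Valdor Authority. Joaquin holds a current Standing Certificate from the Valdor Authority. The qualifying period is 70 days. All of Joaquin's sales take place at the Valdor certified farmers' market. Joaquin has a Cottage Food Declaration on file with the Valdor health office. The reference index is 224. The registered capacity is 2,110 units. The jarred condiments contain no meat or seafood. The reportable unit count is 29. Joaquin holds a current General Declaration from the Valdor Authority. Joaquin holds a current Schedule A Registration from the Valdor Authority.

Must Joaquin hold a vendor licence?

All of (a)'s requirements are met (a current Standing Certificate is held; a current Annual Certificate is held). But applying paragraph (f): (f) operates against (a): the compliance score is 62 points, meeting the 62 points threshold. Exception (a) does not apply.
Exception (b): a current Schedule A Registration is held; all sales are at a certified farmers' market — every condition holds. But: (g) is engaged — assessed value is $261,000, under the $270,500 limit. Exception (b) does not apply.
Exception (c) fails — no current Tier 1 Waiver is held.
Exception (d)'s conditions are all satisfied: items are individually labelled; a Cottage Food Declaration is on file. However, paragraphs (i)–(o) must be considered: (i) operates against (d): a current Provisional Approval is held. (j) applies (the registered capacity is 2,110 units, below the 2,270 units limit), but is displaced by (k): (k) operates against (j): some sales are to a restaurant for resale. (l) would limit (k) — the reportable unit count is 29, meeting the 24 threshold — but (m) sets (l) aside: (m) operates against (l): the reference index is 224, below the 302 limit. (n) does not operate here (the jarred condiments contain no meat or seafood), so (m) stands. (d) is therefore removed.
All of (e)'s requirements are met (the baseline figure is 417, meeting the 413 threshold; a current Tier 5 Certificate is held; a current General Declaration is held). But: (p) operates against (e): the qualifying period is 70 days, less than the 105 days limit. Exception (e) does not apply.
No exception displaces § 50.9.

Yes — Joaquin must hold a vendor licence.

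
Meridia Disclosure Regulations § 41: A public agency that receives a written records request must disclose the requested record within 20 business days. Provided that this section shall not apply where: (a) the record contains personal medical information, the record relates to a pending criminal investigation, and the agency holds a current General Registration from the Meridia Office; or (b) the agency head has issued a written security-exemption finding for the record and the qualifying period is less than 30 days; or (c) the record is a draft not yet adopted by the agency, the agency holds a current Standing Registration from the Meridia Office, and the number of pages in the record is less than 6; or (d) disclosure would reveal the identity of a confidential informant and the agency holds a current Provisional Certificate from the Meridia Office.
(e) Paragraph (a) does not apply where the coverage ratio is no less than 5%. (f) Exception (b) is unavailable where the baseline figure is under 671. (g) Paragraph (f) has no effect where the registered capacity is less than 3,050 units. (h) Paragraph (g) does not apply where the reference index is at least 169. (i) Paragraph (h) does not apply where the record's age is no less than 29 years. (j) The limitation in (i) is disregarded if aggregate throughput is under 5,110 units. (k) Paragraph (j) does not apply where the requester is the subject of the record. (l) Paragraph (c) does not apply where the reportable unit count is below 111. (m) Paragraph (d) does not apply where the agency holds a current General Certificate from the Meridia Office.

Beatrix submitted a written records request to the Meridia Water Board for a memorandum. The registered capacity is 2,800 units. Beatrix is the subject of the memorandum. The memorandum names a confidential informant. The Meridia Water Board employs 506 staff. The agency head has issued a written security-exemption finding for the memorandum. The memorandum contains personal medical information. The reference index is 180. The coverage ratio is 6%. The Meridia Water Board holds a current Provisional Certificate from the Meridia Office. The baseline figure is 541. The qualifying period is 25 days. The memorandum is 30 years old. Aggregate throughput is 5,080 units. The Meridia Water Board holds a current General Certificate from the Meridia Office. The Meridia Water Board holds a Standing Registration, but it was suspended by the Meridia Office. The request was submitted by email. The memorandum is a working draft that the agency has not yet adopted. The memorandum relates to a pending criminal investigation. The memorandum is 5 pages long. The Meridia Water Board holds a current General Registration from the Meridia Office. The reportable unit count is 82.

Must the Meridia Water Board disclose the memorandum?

Exception (a) is satisfied on its face — the memorandum contains personal medical information; the memorandum relates to a pending investigation; a current General Registration is held. But applying paragraph (e): (e) operates — the coverage ratio is 6%, meeting the 5% threshold. Exception (a) does not apply.
Exception (b)'s conditions are all satisfied: a written security-exemption finding has been issued; the qualifying period is 25 days, less than the 30 days limit. Applying paragraphs (f)–(k): (f) would limit (b) — the baseline figure is 541, under the 671 limit — but (g) sets (f) aside: (g) applies — the registered capacity is 2,800 units, less than the 3,050 units limit. (h) applies (the reference index is 180, meeting the 169 threshold), but is overridden by (i): (i) operates against (h): the record's age is 30 years, meeting the 29 years threshold. (j) would limit (i) — aggregate throughput is 5,080 units, under the 5,110 units limit — but (k) sets (j) aside: (k) operates against (j): Beatrix is the subject of the memorandum. (b) remains available.
Exception (c) fails — no current Standing Registration is held.
All of (d)'s requirements are met (the memorandum names a confidential informant; a current Provisional Certificate is held). However, paragraph (m) must be considered: (m) operates against (d): a current General Certificate is held. So (d) is unavailable.

No — exception (b) applies; the Meridia Water Board is not required to disclose the memorandum.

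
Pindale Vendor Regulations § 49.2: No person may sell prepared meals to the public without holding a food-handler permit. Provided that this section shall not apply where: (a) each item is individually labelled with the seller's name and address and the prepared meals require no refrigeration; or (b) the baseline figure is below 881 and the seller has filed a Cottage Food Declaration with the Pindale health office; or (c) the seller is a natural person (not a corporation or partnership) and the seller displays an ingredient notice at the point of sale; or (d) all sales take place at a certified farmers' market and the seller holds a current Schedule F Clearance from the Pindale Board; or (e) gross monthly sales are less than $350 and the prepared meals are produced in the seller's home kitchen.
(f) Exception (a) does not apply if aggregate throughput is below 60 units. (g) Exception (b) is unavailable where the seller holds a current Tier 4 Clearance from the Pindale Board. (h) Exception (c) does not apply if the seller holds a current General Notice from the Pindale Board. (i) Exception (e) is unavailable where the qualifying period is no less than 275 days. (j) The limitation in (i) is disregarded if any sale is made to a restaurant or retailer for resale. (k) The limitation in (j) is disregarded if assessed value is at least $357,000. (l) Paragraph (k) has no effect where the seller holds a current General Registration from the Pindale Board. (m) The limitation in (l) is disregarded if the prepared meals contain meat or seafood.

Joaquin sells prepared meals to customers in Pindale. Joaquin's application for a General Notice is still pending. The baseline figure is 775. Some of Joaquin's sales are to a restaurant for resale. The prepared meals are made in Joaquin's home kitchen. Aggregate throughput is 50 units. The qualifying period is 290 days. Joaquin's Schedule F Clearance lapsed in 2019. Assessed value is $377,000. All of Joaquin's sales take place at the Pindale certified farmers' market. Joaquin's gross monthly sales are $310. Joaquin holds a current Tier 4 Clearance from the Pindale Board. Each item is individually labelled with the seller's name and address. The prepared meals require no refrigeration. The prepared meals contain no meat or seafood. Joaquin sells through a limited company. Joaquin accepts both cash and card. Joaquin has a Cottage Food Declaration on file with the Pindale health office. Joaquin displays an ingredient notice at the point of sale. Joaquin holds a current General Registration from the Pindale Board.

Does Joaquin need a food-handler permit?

Exception (a): items are individually labelled; the prepared meals are shelf-stable — every condition holds. But: (f) applies — aggregate throughput is 50 units, below the 60 units limit. Exception (a) does not apply.
Exception (b): the baseline figure is 775, below the 881 limit; a Cottage Food Declaration is on file — every condition holds. But: (g) applies — a current Tier 4 Clearance is held. So (b) is unavailable.
Exception (c) requires that the seller is a natural person (not a corporation or partnership); but the seller operates through a limited company, so (c) is unavailable.
Exception (d) does not apply: the Schedule F Clearance is not current.
Exception (e) is satisfied on its face — gross monthly sales are $310, less than the $350 limit; the prepared meals are home-kitchen produced. Applying paragraphs (i)–(m): (i) would limit (e) — the qualifying period is 290 days, meeting the 275 days threshold — but (j) sets (i) aside: (j) operates — some sales are to a restaurant for resale. (k) operates (assessed value is $377,000, meeting the $357,000 threshold), but is overridden by (l): (l) is engaged — a current General Registration is held. (m) does not operate here (the prepared meals contain no meat or seafood), so (l) stands. Exception (e) stands.

No — exception (e) applies; Joaquin is not required to hold a food-handler permit.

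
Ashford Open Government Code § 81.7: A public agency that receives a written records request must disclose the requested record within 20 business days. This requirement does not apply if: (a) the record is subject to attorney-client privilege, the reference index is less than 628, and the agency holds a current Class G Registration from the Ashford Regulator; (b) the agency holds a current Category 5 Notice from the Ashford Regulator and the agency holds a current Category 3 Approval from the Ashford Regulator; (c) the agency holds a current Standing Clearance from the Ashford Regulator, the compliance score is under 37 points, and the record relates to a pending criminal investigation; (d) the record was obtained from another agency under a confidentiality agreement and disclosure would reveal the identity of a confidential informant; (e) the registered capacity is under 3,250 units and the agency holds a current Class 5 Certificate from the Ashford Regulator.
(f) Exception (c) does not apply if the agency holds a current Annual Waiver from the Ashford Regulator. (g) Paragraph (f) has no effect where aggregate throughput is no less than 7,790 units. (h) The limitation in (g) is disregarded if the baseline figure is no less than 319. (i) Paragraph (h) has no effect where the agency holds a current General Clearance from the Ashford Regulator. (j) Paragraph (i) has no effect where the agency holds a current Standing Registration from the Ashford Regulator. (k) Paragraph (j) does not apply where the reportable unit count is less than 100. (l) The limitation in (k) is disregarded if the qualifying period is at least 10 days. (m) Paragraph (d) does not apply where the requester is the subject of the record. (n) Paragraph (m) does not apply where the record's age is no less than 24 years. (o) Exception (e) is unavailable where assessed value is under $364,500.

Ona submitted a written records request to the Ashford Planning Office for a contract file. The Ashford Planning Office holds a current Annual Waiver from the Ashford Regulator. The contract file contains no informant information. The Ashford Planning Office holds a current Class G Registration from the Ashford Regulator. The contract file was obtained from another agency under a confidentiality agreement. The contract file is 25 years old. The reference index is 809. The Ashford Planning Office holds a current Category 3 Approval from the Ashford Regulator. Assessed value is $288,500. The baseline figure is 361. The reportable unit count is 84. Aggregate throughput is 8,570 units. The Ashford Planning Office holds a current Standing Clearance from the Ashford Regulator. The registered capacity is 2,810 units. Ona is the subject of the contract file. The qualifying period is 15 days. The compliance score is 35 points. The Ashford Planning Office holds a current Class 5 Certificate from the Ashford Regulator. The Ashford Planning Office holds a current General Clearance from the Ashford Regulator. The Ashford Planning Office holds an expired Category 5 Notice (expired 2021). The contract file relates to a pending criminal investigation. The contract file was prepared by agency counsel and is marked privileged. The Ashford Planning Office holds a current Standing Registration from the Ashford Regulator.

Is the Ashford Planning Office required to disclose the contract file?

Exception (a) does not apply: the reference index is 809, not less than 628.
Exception (b) does not apply: the Category 5 Notice is not current.
Exception (c) is satisfied on its face — a current Standing Clearance is held; the compliance score is 35 points, under the 37 points limit; the contract file relates to a pending investigation. However, paragraphs (f)–(l) must be considered: (f) is engaged — a current Annual Waiver is held. (g) applies (aggregate throughput is 8,570 units, meeting the 7,790 units threshold), but is set aside by (h): (h) is engaged — the baseline figure is 361, meeting the 319 threshold. (i) would limit (h) — a current General Clearance is held — but (j) sets (i) aside: (j) is triggered — a current Standing Registration is held. (k) would limit (j) — the reportable unit count is 84, less than the 100 limit — but (l) sets (k) aside: (l) operates against (k): the qualifying period is 15 days, meeting the 10 days threshold. Exception (c) does not apply.
Exception (d) requires that disclosure would reveal the identity of a confidential informant; but the contract file contains no informant information, so (d) is unavailable.
Exception (e)'s conditions are all satisfied: the registered capacity is 2,810 units, under the 3,250 units limit; a current Class 5 Certificate is held. However, paragraph (o) must be considered: (o) operates against (e): assessed value is $288,500, under the $364,500 limit. Exception (e) does not apply.
No exception applies. The general rule governs.

Yes — the Ashford Planning Office must disclose the contract file.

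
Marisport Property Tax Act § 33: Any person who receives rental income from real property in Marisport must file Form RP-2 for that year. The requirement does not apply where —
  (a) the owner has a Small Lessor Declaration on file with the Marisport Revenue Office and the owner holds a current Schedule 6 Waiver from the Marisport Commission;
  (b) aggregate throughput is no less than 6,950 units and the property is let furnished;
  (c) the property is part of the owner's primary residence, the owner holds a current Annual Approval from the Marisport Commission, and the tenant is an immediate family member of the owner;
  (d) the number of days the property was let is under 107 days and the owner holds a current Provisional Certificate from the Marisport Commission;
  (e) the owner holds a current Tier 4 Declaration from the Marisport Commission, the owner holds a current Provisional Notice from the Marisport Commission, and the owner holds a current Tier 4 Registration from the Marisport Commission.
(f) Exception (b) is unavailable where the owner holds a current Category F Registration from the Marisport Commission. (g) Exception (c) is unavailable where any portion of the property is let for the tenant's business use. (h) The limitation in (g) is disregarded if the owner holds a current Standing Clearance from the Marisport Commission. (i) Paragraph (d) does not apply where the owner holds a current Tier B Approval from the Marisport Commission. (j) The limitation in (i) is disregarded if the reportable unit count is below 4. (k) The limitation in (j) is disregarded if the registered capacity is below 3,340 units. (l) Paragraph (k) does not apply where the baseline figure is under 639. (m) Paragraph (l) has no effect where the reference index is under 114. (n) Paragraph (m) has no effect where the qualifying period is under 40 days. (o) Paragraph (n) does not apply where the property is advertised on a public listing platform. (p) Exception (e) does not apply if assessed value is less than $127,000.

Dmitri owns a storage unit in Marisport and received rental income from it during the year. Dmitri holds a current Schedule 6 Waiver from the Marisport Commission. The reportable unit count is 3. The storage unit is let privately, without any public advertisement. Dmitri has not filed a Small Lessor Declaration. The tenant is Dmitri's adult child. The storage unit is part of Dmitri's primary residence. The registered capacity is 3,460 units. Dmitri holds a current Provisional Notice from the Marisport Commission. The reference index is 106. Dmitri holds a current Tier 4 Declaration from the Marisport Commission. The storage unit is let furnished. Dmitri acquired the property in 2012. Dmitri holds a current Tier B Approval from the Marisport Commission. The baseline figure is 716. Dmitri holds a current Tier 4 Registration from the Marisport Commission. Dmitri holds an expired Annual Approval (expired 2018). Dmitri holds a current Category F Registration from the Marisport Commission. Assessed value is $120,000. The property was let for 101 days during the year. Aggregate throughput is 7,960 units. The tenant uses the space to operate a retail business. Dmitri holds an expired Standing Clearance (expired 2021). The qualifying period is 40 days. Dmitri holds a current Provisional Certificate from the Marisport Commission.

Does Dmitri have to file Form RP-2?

Exception (a) does not apply: no Small Lessor Declaration is on file.
Exception (b): aggregate throughput is 7,960 units, meeting the 6,950 units threshold; the property is let furnished — every condition holds. But: (f) operates against (b): a current Category F Registration is held. Exception (b) does not apply.
Exception (c) does not apply: there is no Annual Approval in force.
Exception (d): the number of days the property was let is 101 days, under the 107 days limit; a current Provisional Certificate is held — every condition holds. Considering the limiting provisions: (i) would limit (d) — a current Tier B Approval is held — but (j) sets (i) aside: (j) operates against (i): the reportable unit count is 3, below the 4 limit. (k) does not operate here (the registered capacity is 3,460 units, not below 3,340 units), so (j) stands. (d) remains available.
Exception (e)'s conditions are all satisfied: a current Tier 4 Declaration is held; a current Provisional Notice is held; a current Tier 4 Registration is held. Turning to paragraph (p): (p) is triggered — assessed value is $120,000, less than the $127,000 limit. (e) is therefore removed.

No — exception (d) applies; Dmitri is not required to file Form RP-2.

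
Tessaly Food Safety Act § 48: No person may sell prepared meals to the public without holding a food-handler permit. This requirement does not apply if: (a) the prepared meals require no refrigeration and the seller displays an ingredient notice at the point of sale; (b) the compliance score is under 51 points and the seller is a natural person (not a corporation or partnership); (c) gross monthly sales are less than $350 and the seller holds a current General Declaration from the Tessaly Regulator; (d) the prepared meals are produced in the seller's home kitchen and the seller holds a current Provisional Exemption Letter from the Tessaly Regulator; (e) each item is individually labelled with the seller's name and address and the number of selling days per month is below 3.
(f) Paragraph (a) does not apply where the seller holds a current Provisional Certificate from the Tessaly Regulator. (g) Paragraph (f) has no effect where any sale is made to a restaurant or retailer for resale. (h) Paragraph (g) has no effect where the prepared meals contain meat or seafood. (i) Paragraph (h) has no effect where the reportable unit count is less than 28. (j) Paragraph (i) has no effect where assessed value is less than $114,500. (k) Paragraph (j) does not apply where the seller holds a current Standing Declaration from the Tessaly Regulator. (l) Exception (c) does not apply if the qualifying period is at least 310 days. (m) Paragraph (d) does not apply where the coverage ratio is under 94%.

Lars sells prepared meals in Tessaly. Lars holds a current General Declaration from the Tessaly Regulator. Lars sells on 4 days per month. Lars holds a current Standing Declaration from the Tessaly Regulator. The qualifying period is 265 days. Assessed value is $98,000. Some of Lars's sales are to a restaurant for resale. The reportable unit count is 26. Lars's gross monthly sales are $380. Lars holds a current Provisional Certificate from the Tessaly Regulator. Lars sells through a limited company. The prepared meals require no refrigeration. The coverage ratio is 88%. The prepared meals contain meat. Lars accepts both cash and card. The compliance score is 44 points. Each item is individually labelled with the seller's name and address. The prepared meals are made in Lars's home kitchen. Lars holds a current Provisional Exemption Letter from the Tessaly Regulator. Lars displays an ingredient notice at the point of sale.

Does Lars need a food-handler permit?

Exception (a)'s conditions are all satisfied: the prepared meals are shelf-stable; an ingredient notice is displayed. Considering the limiting provisions: (f) would limit (a) — a current Provisional Certificate is held — but (g) sets (f) aside: (g) operates against (f): some sales are to a restaurant for resale. (h) would limit (g) — the prepared meals contain meat — but (i) sets (h) aside: (i) operates against (h): the reportable unit count is 26, less than the 28 limit. (j) is triggered (assessed value is $98,000, less than the $114,500 limit), but is overridden by (k): (k) operates against (j): a current Standing Declaration is held. Exception (a) stands.
Exception (b) does not apply: the seller operates through a limited company.
Exception (c) does not apply: gross monthly sales are $380, not less than $350.
All of (d)'s requirements are met (the prepared meals are home-kitchen produced; a current Provisional Exemption Letter is held). Turning to paragraph (m): (m) operates — the coverage ratio is 88%, under the 94% limit. (d) is therefore removed.
Exception (e) requires that the number of selling days per month is below 3; but the number of selling days per month is 4, not below 3, so (e) is unavailable.

No — exception (a) applies; Lars is not required to hold a food-handler permit.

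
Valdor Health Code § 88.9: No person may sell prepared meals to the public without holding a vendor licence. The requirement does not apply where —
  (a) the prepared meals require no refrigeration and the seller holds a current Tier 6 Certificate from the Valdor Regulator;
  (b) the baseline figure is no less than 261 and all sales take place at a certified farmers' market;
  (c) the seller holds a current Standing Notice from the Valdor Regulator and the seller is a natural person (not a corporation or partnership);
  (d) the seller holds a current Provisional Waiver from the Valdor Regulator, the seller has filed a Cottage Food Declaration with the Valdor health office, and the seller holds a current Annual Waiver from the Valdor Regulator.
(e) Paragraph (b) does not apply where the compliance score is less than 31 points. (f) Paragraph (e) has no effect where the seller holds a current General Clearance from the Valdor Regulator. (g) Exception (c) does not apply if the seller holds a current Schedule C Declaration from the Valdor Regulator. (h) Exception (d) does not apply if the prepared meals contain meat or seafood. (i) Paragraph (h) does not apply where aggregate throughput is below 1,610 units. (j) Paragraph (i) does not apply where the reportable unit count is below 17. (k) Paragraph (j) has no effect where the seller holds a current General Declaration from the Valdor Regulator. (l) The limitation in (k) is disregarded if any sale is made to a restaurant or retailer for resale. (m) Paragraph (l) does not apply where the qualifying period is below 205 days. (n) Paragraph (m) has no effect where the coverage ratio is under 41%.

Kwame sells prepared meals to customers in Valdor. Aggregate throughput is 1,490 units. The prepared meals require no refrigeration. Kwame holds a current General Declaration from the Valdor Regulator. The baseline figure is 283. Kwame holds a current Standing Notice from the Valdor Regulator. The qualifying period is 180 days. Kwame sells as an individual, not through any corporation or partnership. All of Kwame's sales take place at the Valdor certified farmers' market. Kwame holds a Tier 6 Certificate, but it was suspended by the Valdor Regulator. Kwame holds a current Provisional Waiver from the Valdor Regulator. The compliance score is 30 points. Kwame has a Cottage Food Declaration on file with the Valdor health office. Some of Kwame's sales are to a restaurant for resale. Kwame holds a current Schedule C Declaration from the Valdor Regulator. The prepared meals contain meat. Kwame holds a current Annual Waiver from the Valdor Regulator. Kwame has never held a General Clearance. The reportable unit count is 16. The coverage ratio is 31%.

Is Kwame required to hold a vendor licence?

Exception (a) does not apply: the Tier 6 Certificate is not current.
Exception (b)'s conditions are all satisfied: the baseline figure is 283, meeting the 261 threshold; all sales are at a certified farmers' market. However, paragraphs (e)–(f) must be considered: (e) operates against (b): the compliance score is 30 points, less than the 31 points limit. (f) is inapplicable (there is no General Clearance in force), so (e) stands. (b) is therefore removed.
Exception (c)'s conditions are all satisfied: a current Standing Notice is held; the seller is a natural person. But applying paragraph (g): (g) applies — a current Schedule C Declaration is held. So (c) is unavailable.
All of (d)'s requirements are met (a current Provisional Waiver is held; a Cottage Food Declaration is on file; a current Annual Waiver is held). Turning to paragraphs (h)–(n): (h) operates against (d): the prepared meals contain meat. (i) is triggered (aggregate throughput is 1,490 units, below the 1,610 units limit), but is displaced by (j): (j) operates — the reportable unit count is 16, below the 17 limit. (k) would limit (j) — a current General Declaration is held — but (l) sets (k) aside: (l) operates against (k): some sales are to a restaurant for resale. (m) is triggered (the qualifying period is 180 days, below the 205 days limit), but is displaced by (n): (n) operates — the coverage ratio is 31%, under the 41% limit. So (d) is unavailable.
No exception displaces § 88.9.

Yes — Kwame must hold a vendor licence.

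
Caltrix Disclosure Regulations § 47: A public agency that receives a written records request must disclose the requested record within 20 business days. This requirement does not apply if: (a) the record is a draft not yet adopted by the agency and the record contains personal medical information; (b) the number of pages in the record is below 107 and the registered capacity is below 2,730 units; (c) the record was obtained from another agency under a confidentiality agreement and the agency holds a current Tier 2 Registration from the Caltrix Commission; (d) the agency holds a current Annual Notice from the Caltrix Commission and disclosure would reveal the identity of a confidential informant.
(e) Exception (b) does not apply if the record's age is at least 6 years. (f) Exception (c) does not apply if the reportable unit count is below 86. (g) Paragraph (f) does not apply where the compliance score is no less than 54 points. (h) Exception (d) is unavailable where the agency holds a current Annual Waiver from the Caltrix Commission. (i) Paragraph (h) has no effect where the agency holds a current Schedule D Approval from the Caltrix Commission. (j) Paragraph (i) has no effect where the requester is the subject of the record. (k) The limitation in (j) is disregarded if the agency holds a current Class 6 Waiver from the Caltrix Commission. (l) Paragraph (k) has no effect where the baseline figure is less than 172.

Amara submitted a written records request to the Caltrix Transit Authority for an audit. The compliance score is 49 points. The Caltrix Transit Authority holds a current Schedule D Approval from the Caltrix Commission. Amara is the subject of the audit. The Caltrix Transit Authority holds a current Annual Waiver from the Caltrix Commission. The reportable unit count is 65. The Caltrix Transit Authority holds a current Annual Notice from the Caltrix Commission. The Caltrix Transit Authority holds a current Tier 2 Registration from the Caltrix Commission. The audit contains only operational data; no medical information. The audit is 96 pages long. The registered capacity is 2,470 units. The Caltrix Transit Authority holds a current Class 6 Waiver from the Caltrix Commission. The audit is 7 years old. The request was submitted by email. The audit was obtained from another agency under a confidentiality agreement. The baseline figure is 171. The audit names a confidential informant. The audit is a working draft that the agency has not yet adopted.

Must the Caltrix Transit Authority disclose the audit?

Yes — the Caltrix Transit Authority must disclose the audit.

Exception (a) does not apply: the audit contains only operational data.
Exception (b): the number of pages in the record is 96, below the 107 limit; the registered capacity is 2,470 units, below the 2,730 units limit — every condition holds. But: (e) operates against (b): the record's age is 7 years, meeting the 6 years threshold. So (b) is unavailable.
Exception (c)'s conditions are all satisfied: the audit was obtained under a confidentiality agreement; a current Tier 2 Registration is held. Turning to paragraphs (f)–(g): (f) operates against (c): the reportable unit count is 65, below the 86 limit. (g), which would lift (f), is not engaged — the compliance score is 49 points, short of 54 points. Exception (c) does not apply.
Exception (d) is satisfied on its face — a current Annual Notice is held; the audit names a confidential informant. However, paragraphs (h)–(l) must be considered: (h) operates against (d): a current Annual Waiver is held. (i) would limit (h) — a current Schedule D Approval is held — but (j) sets (i) aside: (j) operates against (i): Amara is the subject of the audit. (k) would limit (j) — a current Class 6 Waiver is held — but (l) sets (k) aside: (l) operates against (k): the baseline figure is 171, less than the 172 limit. (d) is therefore removed.
No exception is made out. the Caltrix Transit Authority falls within the general rule.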